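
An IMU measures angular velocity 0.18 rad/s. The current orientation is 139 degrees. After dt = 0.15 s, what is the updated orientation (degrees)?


delta_theta = w * dt = 0.18 * 0.15 = 0.027 rad
= 1.547 deg
theta_new = 139 + 1.547 = 140.547 deg


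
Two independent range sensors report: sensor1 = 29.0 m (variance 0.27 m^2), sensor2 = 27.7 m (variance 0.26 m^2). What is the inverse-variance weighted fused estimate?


w1 = (1/var1) / (1/var1 + 1/var2)
   = 3.7037 / (3.7037 + 3.8462) = 0.4906
w2 = 1 - w1 = 0.5094
fused = w1*s1 + w2*s2 = 14.2264 + 14.1113
= 28.3377 m


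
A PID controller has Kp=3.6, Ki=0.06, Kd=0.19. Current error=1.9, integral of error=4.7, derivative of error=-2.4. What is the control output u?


u = Kp*e + Ki*int(e) + Kd*de/dt
= 3.6*1.9 + 0.06*4.7 + 0.19*(-2.4)
= 6.84 + 0.282 + -0.456
= 6.666


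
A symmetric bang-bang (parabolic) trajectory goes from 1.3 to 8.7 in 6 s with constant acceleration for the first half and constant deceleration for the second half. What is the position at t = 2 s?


Symmetric rest-to-rest: each phase covers (pf-p0)/2 in time T/2. 0.5*a*(T/2)^2 = (pf-p0)/2 => a = 4*(pf-p0)/T^2
a = 4*(8.7-1.3)/6^2 = 0.8222
t = 2 is in the acceleration phase (t <= T/2).
p = p0 + 0.5*a*t^2 = 1.3 + 0.5*0.8222*2^2
= 2.9444


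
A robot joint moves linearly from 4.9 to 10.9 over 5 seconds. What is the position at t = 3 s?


s = t/T = 3/5 = 0.6
p(t) = p0 + (pf-p0)*s
= 4.9 + (10.9 - 4.9) * 0.6
= 8.5


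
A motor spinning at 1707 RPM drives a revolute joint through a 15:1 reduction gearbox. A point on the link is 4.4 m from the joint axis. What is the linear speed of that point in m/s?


omega_motor = 1707 * 2*pi/60 = 178.7566 rad/s
omega_joint = omega_motor / 15 = 11.9171 rad/s
v = omega_joint * r = 11.9171 * 4.4
= 52.4353 m/s


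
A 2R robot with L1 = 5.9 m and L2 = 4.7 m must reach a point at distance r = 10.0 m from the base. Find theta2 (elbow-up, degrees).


cos(theta2) = (r^2 - L1^2 - L2^2) / (2*L1*L2)
cos(theta2) = (100.0 - 34.81 - 22.09) / 55.46
cos(theta2) = 0.777137
theta2 = 39.0008 degrees


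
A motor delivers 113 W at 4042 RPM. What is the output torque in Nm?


omega = 4042 * 2*pi/60 = 423.2773 rad/s
tau = P / omega = 113 / 423.2773
= 0.267 Nm


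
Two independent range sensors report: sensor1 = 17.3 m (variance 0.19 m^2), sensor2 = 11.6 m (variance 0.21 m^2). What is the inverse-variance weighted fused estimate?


w1 = (1/var1) / (1/var1 + 1/var2)
   = 5.2632 / (5.2632 + 4.7619) = 0.525
w2 = 1 - w1 = 0.475
fused = w1*s1 + w2*s2 = 9.0825 + 5.51
= 14.5925 m


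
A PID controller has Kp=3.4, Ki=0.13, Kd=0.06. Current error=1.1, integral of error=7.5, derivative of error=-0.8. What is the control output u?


u = Kp*e + Ki*int(e) + Kd*de/dt
= 3.4*1.1 + 0.13*7.5 + 0.06*(-0.8)
= 3.74 + 0.975 + -0.048
= 4.667


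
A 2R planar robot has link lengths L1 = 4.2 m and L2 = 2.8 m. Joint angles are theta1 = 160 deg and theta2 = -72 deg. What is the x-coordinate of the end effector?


Convert angles to radians: theta1 = 2.7925, theta2 = -1.2566
x = L1*cos(theta1) + L2*cos(theta1+theta2)
x = -3.9467 + 0.0977
x = -3.849


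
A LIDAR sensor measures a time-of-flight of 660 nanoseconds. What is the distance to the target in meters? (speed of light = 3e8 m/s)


tof = 660 ns = 6.6e-07 s
dist = c * tof / 2
= 3e8 * 6.6e-07 / 2
= 99.0 m


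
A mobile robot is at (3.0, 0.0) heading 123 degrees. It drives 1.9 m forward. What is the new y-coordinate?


y_new = y0 + d*sin(theta)
= 0.0 + 1.9*sin(123)
= 0.0 + 1.5935
= 1.5935


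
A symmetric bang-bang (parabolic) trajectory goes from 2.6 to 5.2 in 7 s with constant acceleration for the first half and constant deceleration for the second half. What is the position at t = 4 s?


Symmetric rest-to-rest: each phase covers (pf-p0)/2 in time T/2. 0.5*a*(T/2)^2 = (pf-p0)/2 => a = 4*(pf-p0)/T^2
a = 4*(5.2-2.6)/7^2 = 0.2122
t = 4 is in the deceleration phase (t > T/2).
p = pf - 0.5*a*(T-t)^2 = 5.2 - 0.5*0.2122*3^2
= 4.2449


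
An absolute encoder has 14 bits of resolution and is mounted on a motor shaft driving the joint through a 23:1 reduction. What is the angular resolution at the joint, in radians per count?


counts = 2^14 = 16384
effective counts at joint = 16384 * 23 = 376832
resolution = 2*pi / 376832
= 1.6674e-05 rad/count


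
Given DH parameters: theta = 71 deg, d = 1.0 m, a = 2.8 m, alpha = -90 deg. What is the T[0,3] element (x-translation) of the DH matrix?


T[0,3] = a * cos(theta)
= 2.8 * cos(71 deg)
= 2.8 * 0.3256
= 0.9116


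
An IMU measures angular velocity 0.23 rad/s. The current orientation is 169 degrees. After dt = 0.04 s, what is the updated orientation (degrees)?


delta_theta = w * dt = 0.23 * 0.04 = 0.0092 rad
= 0.5271 deg
theta_new = 169 + 0.5271 = 169.5271 deg


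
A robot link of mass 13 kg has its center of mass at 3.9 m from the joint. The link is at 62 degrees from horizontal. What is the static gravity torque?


tau = m*g*L*cos(angle)
= 13 * 9.81 * 3.9 * cos(62 deg)
= 13 * 9.81 * 3.9 * 0.4695
= 233.4997 Nm


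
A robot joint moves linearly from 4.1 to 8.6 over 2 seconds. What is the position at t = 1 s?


s = t/T = 1/2 = 0.5
p(t) = p0 + (pf-p0)*s
= 4.1 + (8.6 - 4.1) * 0.5
= 6.35


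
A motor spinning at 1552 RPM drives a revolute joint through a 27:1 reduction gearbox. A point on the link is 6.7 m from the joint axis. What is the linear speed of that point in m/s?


omega_motor = 1552 * 2*pi/60 = 162.5251 rad/s
omega_joint = omega_motor / 27 = 6.0194 rad/s
v = omega_joint * r = 6.0194 * 6.7
= 40.3303 m/s


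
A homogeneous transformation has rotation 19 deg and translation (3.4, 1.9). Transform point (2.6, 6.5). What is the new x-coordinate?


x' = cos(theta)*px - sin(theta)*py + tx
= 0.9455*2.6 - 0.3256*6.5 + 3.4
= 3.7422


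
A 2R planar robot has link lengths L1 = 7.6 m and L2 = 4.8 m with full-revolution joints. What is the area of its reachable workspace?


r_max = L1 + L2 = 12.4 m
r_min = |L1 - L2| = 2.8 m
Area = pi*(r_max^2 - r_min^2)
= pi*(153.76 - 7.84)
= pi * 145.92
= 458.4212 m^2


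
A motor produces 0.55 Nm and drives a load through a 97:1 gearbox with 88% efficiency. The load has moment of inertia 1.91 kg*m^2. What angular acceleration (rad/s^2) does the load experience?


tau_out = tau_motor * N * eta
= 0.55 * 97 * 0.88 = 46.948 Nm
alpha = tau_out / I = 46.948 / 1.91
= 24.5801 rad/s^2


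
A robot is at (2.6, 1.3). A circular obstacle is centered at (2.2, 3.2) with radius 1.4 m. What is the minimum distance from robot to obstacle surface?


center_dist = sqrt((2.6-2.2)^2 + (1.3-3.2)^2)
= sqrt(0.16 + 3.61)
= 1.9416
min_dist = center_dist - radius = 1.9416 - 1.4 = 0.5416 m


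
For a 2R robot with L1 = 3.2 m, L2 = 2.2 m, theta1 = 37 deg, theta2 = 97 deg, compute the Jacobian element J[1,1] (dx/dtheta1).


J[1,1] = -L1*sin(t1) - L2*sin(t1+t2)
= -3.2*sin(37) - 2.2*sin(134)
= -3.5084


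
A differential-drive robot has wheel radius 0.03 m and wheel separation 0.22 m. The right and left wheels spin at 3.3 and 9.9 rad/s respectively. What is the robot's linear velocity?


vR = r*wR = 0.03*3.3 = 0.099 m/s
vL = r*wL = 0.03*9.9 = 0.297 m/s
v = (vR+vL)/2 = 0.198 m/s
omega = (vR-vL)/L = -0.9 rad/s
linear velocity = 0.198 m/s


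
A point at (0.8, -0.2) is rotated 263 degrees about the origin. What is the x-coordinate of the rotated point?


x' = x*cos(theta) - y*sin(theta)
cos(263 deg) = -0.1219, sin(263 deg) = -0.9925
x' = 0.8 * -0.1219 - -0.2 * -0.9925
= -0.0975 - 0.1985
= -0.296


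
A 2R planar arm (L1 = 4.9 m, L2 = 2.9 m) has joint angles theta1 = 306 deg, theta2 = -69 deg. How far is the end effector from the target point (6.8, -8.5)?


End effector via forward kinematics:
x = L1*cos(t1) + L2*cos(t1+t2) = 1.3007
y = L1*sin(t1) + L2*sin(t1+t2) = -6.3963
Distance to target:
d = sqrt((6.8 - 1.3007)^2 + (-8.5 - -6.3963)^2)
= sqrt(30.2424 + 4.4254)
= 5.8879 m


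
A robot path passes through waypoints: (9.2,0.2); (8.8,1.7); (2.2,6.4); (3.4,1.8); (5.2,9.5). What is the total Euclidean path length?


Segment lengths:
  seg1 = sqrt((-0.4)^2 + (1.5)^2) = 1.5524
  seg2 = sqrt((-6.6)^2 + (4.7)^2) = 8.1025
  seg3 = sqrt((1.2)^2 + (-4.6)^2) = 4.7539
  seg4 = sqrt((1.8)^2 + (7.7)^2) = 7.9076
Total = 22.3164


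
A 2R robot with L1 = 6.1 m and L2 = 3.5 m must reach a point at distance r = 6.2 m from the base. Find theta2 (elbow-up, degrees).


cos(theta2) = (r^2 - L1^2 - L2^2) / (2*L1*L2)
cos(theta2) = (38.44 - 37.21 - 12.25) / 42.7
cos(theta2) = -0.25808
theta2 = 104.9561 degrees


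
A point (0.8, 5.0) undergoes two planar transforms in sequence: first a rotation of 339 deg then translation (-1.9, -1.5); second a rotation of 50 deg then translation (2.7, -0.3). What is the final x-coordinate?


After transform 1:
x1 = cos(339)*0.8 - sin(339)*5.0 + -1.9 = 0.6387
y1 = sin(339)*0.8 + cos(339)*5.0 + -1.5 = 2.8812
After transform 2:
x2 = cos(50)*0.6387 - sin(50)*2.8812 + 2.7
= 0.9034


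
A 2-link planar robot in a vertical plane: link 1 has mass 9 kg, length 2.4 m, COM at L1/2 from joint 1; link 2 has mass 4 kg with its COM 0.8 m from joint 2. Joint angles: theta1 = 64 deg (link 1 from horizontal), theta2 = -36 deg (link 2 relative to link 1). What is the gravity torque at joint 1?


Horizontal distance from joint 1 to link-1 COM:
  x_c1 = (L1/2)*cos(t1) = 1.2 * 0.4384 = 0.526 m
Horizontal distance from joint 1 to link-2 COM:
  x_c2 = L1*cos(t1) + Lc2*cos(t1+t2)
       = 2.4*0.4384 + 0.8*0.8829 = 1.7584 m
tau1 = m1*g*x_c1 + m2*g*x_c2
     = 9*9.81*0.526 + 4*9.81*1.7584
     = 46.4445 + 69.0015
     = 115.4461 Nm


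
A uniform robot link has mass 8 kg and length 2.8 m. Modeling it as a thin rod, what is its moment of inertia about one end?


I = (1/3) * m * L^2
= (1/3) * 8 * 2.8^2
= 0.333333 * 8 * 7.84
= 20.9067 kg*m^2


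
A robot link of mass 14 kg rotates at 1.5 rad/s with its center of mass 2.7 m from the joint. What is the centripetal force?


F = m * omega^2 * r
= 14 * 1.5^2 * 2.7
= 14 * 2.25 * 2.7
= 85.05 N


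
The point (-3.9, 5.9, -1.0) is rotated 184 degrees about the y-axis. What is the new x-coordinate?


Rotation about y-axis: x' = x*cos(theta) + z*sin(theta)
= -3.9 * -0.9976 + -1.0 * -0.0698
= 3.9603


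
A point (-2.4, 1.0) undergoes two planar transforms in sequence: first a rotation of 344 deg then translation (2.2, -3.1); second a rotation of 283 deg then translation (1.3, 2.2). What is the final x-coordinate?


After transform 1:
x1 = cos(344)*-2.4 - sin(344)*1.0 + 2.2 = 0.1686
y1 = sin(344)*-2.4 + cos(344)*1.0 + -3.1 = -1.4772
After transform 2:
x2 = cos(283)*0.1686 - sin(283)*-1.4772 + 1.3
= -0.1014


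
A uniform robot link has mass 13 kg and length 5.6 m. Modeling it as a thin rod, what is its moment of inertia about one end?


I = (1/3) * m * L^2
= (1/3) * 13 * 5.6^2
= 0.333333 * 13 * 31.36
= 135.8933 kg*m^2


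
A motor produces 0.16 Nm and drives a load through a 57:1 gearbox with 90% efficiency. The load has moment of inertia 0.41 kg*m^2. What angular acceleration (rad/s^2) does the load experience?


tau_out = tau_motor * N * eta
= 0.16 * 57 * 0.9 = 8.208 Nm
alpha = tau_out / I = 8.208 / 0.41
= 20.0195 rad/s^2


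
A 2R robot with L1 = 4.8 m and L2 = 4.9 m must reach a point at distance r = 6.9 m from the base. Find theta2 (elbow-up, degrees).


cos(theta2) = (r^2 - L1^2 - L2^2) / (2*L1*L2)
cos(theta2) = (47.61 - 23.04 - 24.01) / 47.04
cos(theta2) = 0.011905
theta2 = 89.3179 degrees


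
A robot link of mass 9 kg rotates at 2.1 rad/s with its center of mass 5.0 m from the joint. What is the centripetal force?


F = m * omega^2 * r
= 9 * 2.1^2 * 5.0
= 9 * 4.41 * 5.0
= 198.45 N


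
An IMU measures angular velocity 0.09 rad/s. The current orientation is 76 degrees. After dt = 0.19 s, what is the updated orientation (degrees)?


delta_theta = w * dt = 0.09 * 0.19 = 0.0171 rad
= 0.9798 deg
theta_new = 76 + 0.9798 = 76.9798 deg


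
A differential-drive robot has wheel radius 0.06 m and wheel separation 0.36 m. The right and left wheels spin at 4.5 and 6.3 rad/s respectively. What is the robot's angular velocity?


vR = r*wR = 0.06*4.5 = 0.27 m/s
vL = r*wL = 0.06*6.3 = 0.378 m/s
v = (vR+vL)/2 = 0.324 m/s
omega = (vR-vL)/L = -0.3 rad/s
angular velocity = -0.3 rad/s


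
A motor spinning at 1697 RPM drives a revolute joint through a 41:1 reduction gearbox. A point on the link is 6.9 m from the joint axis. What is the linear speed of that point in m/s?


omega_motor = 1697 * 2*pi/60 = 177.7094 rad/s
omega_joint = omega_motor / 41 = 4.3344 rad/s
v = omega_joint * r = 4.3344 * 6.9
= 29.9072 m/s


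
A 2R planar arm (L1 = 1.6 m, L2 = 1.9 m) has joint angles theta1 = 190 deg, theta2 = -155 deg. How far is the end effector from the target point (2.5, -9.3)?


End effector via forward kinematics:
x = L1*cos(t1) + L2*cos(t1+t2) = -0.0193
y = L1*sin(t1) + L2*sin(t1+t2) = 0.812
Distance to target:
d = sqrt((2.5 - -0.0193)^2 + (-9.3 - 0.812)^2)
= sqrt(6.3469 + 102.2517)
= 10.4211 m


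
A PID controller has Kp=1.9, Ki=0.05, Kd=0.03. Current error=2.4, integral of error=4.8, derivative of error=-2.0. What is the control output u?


u = Kp*e + Ki*int(e) + Kd*de/dt
= 1.9*2.4 + 0.05*4.8 + 0.03*(-2.0)
= 4.56 + 0.24 + -0.06
= 4.74


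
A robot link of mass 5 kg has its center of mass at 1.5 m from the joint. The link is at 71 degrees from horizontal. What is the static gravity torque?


tau = m*g*L*cos(angle)
= 5 * 9.81 * 1.5 * cos(71 deg)
= 5 * 9.81 * 1.5 * 0.3256
= 23.9537 Nm


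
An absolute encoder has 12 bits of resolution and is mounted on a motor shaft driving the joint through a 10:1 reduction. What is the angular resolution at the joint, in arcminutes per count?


counts = 2^12 = 4096
effective counts at joint = 4096 * 10 = 40960
resolution = 360*60 / 40960
= 0.5273 arcmin/count


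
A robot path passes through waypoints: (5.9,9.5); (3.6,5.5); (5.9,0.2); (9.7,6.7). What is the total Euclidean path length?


Segment lengths:
  seg1 = sqrt((-2.3)^2 + (-4.0)^2) = 4.6141
  seg2 = sqrt((2.3)^2 + (-5.3)^2) = 5.7775
  seg3 = sqrt((3.8)^2 + (6.5)^2) = 7.5293
Total = 17.9209


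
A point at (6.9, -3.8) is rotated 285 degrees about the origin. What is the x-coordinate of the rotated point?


x' = x*cos(theta) - y*sin(theta)
cos(285 deg) = 0.2588, sin(285 deg) = -0.9659
x' = 6.9 * 0.2588 - -3.8 * -0.9659
= 1.7859 - 3.6705
= -1.8847


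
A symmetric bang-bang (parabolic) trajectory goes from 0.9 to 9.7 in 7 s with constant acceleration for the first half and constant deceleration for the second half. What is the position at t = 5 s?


Symmetric rest-to-rest: each phase covers (pf-p0)/2 in time T/2. 0.5*a*(T/2)^2 = (pf-p0)/2 => a = 4*(pf-p0)/T^2
a = 4*(9.7-0.9)/7^2 = 0.7184
t = 5 is in the deceleration phase (t > T/2).
p = pf - 0.5*a*(T-t)^2 = 9.7 - 0.5*0.7184*2^2
= 8.2633


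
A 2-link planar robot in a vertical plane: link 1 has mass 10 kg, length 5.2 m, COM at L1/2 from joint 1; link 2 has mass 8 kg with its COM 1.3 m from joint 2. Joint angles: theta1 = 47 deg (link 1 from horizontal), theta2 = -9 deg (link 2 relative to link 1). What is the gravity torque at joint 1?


Horizontal distance from joint 1 to link-1 COM:
  x_c1 = (L1/2)*cos(t1) = 2.6 * 0.682 = 1.7732 m
Horizontal distance from joint 1 to link-2 COM:
  x_c2 = L1*cos(t1) + Lc2*cos(t1+t2)
       = 5.2*0.682 + 1.3*0.788 = 4.5708 m
tau1 = m1*g*x_c1 + m2*g*x_c2
     = 10*9.81*1.7732 + 8*9.81*4.5708
     = 173.9505 + 358.7168
     = 532.6673 Nm


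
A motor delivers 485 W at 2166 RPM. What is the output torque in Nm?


omega = 2166 * 2*pi/60 = 226.823 rad/s
tau = P / omega = 485 / 226.823
= 2.1382 Nm


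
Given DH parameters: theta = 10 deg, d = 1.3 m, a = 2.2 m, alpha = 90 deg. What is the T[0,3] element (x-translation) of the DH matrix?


T[0,3] = a * cos(theta)
= 2.2 * cos(10 deg)
= 2.2 * 0.9848
= 2.1666


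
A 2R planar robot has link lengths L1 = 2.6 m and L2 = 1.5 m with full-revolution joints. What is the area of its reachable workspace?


r_max = L1 + L2 = 4.1 m
r_min = |L1 - L2| = 1.1 m
Area = pi*(r_max^2 - r_min^2)
= pi*(16.81 - 1.21)
= pi * 15.6
= 49.0088 m^2


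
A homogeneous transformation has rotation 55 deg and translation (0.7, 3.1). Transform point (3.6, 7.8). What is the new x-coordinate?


x' = cos(theta)*px - sin(theta)*py + tx
= 0.5736*3.6 - 0.8192*7.8 + 0.7
= -3.6245


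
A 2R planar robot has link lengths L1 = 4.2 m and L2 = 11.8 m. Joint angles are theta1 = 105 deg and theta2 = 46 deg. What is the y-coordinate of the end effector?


Convert angles to radians: theta1 = 1.8326, theta2 = 0.8029
y = L1*sin(theta1) + L2*sin(theta1+theta2)
y = 4.0569 + 5.7208
y = 9.7776


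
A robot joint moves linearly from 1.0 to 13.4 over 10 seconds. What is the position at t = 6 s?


s = t/T = 6/10 = 0.6
p(t) = p0 + (pf-p0)*s
= 1.0 + (13.4 - 1.0) * 0.6
= 8.44


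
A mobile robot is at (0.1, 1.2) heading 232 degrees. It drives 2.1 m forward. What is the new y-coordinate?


y_new = y0 + d*sin(theta)
= 1.2 + 2.1*sin(232)
= 1.2 + -1.6548
= -0.4548


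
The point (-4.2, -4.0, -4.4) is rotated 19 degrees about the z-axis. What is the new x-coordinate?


Rotation about z-axis: x' = x*cos(theta) - y*sin(theta)
= -4.2 * 0.9455 - -4.0 * 0.3256
= -2.6689


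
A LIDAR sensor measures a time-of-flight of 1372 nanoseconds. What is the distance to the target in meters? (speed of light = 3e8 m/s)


tof = 1372 ns = 1.372e-06 s
dist = c * tof / 2
= 3e8 * 1.372e-06 / 2
= 205.8 m


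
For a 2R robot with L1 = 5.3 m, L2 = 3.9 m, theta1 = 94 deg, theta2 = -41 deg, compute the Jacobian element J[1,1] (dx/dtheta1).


J[1,1] = -L1*sin(t1) - L2*sin(t1+t2)
= -5.3*sin(94) - 3.9*sin(53)
= -8.4018


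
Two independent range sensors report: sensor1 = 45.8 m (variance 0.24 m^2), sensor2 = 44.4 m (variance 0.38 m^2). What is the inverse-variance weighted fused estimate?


w1 = (1/var1) / (1/var1 + 1/var2)
   = 4.1667 / (4.1667 + 2.6316) = 0.6129
w2 = 1 - w1 = 0.3871
fused = w1*s1 + w2*s2 = 28.071 + 17.1871
= 45.2581 m


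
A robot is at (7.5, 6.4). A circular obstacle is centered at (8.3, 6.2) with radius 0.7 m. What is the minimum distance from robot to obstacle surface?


center_dist = sqrt((7.5-8.3)^2 + (6.4-6.2)^2)
= sqrt(0.64 + 0.04)
= 0.8246
min_dist = center_dist - radius = 0.8246 - 0.7 = 0.1246 m


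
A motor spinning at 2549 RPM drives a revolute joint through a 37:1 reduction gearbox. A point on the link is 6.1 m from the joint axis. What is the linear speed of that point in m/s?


omega_motor = 2549 * 2*pi/60 = 266.9307 rad/s
omega_joint = omega_motor / 37 = 7.2143 rad/s
v = omega_joint * r = 7.2143 * 6.1
= 44.0075 m/s


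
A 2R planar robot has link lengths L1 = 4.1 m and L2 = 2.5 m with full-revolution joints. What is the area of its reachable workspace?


r_max = L1 + L2 = 6.6 m
r_min = |L1 - L2| = 1.6 m
Area = pi*(r_max^2 - r_min^2)
= pi*(43.56 - 2.56)
= pi * 41.0
= 128.8053 m^2


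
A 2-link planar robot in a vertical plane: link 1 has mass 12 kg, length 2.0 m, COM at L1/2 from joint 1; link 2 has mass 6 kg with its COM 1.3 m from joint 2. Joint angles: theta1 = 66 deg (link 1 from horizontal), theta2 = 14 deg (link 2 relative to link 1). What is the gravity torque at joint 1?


Horizontal distance from joint 1 to link-1 COM:
  x_c1 = (L1/2)*cos(t1) = 1.0 * 0.4067 = 0.4067 m
Horizontal distance from joint 1 to link-2 COM:
  x_c2 = L1*cos(t1) + Lc2*cos(t1+t2)
       = 2.0*0.4067 + 1.3*0.1736 = 1.0392 m
tau1 = m1*g*x_c1 + m2*g*x_c2
     = 12*9.81*0.4067 + 6*9.81*1.0392
     = 47.881 + 61.1682
     = 109.0493 Nm


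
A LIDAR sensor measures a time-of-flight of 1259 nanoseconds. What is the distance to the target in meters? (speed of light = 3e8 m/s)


tof = 1259 ns = 1.259e-06 s
dist = c * tof / 2
= 3e8 * 1.259e-06 / 2
= 188.85 m


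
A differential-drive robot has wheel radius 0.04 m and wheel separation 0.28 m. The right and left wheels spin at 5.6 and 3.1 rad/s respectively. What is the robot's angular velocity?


vR = r*wR = 0.04*5.6 = 0.224 m/s
vL = r*wL = 0.04*3.1 = 0.124 m/s
v = (vR+vL)/2 = 0.174 m/s
omega = (vR-vL)/L = 0.3571 rad/s
angular velocity = 0.3571 rad/s


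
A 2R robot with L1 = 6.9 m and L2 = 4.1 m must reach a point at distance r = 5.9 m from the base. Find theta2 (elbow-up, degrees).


cos(theta2) = (r^2 - L1^2 - L2^2) / (2*L1*L2)
cos(theta2) = (34.81 - 47.61 - 16.81) / 56.58
cos(theta2) = -0.52333
theta2 = 121.5559 degrees


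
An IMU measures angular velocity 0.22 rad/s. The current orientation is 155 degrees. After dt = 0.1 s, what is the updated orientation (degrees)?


delta_theta = w * dt = 0.22 * 0.1 = 0.022 rad
= 1.2605 deg
theta_new = 155 + 1.2605 = 156.2605 deg


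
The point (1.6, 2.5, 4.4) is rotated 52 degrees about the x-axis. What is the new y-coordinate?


Rotation about x-axis: y' = y*cos(theta) - z*sin(theta)
= 2.5 * 0.6157 - 4.4 * 0.788
= -1.9281


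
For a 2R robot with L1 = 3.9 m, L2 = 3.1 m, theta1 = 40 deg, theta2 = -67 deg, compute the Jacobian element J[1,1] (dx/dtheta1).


J[1,1] = -L1*sin(t1) - L2*sin(t1+t2)
= -3.9*sin(40) - 3.1*sin(-27)
= -1.0995


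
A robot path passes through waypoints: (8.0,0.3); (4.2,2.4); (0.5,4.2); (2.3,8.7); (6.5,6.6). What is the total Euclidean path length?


Segment lengths:
  seg1 = sqrt((-3.8)^2 + (2.1)^2) = 4.3417
  seg2 = sqrt((-3.7)^2 + (1.8)^2) = 4.1146
  seg3 = sqrt((1.8)^2 + (4.5)^2) = 4.8466
  seg4 = sqrt((4.2)^2 + (-2.1)^2) = 4.6957
Total = 17.9987


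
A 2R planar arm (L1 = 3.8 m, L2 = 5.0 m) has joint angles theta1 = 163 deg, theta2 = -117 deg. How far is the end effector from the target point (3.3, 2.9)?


End effector via forward kinematics:
x = L1*cos(t1) + L2*cos(t1+t2) = -0.1607
y = L1*sin(t1) + L2*sin(t1+t2) = 4.7077
Distance to target:
d = sqrt((3.3 - -0.1607)^2 + (2.9 - 4.7077)^2)
= sqrt(11.9762 + 3.2678)
= 3.9044 m


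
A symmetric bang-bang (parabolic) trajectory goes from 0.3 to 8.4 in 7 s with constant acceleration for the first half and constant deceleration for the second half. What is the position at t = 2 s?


Symmetric rest-to-rest: each phase covers (pf-p0)/2 in time T/2. 0.5*a*(T/2)^2 = (pf-p0)/2 => a = 4*(pf-p0)/T^2
a = 4*(8.4-0.3)/7^2 = 0.6612
t = 2 is in the acceleration phase (t <= T/2).
p = p0 + 0.5*a*t^2 = 0.3 + 0.5*0.6612*2^2
= 1.6224


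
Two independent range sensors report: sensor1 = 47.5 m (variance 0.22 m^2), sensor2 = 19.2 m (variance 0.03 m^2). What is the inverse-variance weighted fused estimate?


w1 = (1/var1) / (1/var1 + 1/var2)
   = 4.5455 / (4.5455 + 33.3333) = 0.12
w2 = 1 - w1 = 0.88
fused = w1*s1 + w2*s2 = 5.7 + 16.896
= 22.596 m


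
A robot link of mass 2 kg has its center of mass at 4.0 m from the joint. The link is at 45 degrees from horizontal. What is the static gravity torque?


tau = m*g*L*cos(angle)
= 2 * 9.81 * 4.0 * cos(45 deg)
= 2 * 9.81 * 4.0 * 0.7071
= 55.4937 Nm


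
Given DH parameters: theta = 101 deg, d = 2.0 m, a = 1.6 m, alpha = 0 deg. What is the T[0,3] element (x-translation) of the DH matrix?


T[0,3] = a * cos(theta)
= 1.6 * cos(101 deg)
= 1.6 * -0.1908
= -0.3053


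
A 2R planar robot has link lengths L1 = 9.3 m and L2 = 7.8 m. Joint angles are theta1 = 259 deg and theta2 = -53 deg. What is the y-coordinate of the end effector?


Convert angles to radians: theta1 = 4.5204, theta2 = -0.925
y = L1*sin(theta1) + L2*sin(theta1+theta2)
y = -9.1291 + -3.4193
y = -12.5484


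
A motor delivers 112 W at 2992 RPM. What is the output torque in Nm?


omega = 2992 * 2*pi/60 = 313.3215 rad/s
tau = P / omega = 112 / 313.3215
= 0.3575 Nm


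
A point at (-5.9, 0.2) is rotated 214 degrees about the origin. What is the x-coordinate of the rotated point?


x' = x*cos(theta) - y*sin(theta)
cos(214 deg) = -0.829, sin(214 deg) = -0.5592
x' = -5.9 * -0.829 - 0.2 * -0.5592
= 4.8913 - -0.1118
= 5.0032


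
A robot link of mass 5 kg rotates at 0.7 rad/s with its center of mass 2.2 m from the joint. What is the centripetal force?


F = m * omega^2 * r
= 5 * 0.7^2 * 2.2
= 5 * 0.49 * 2.2
= 5.39 N


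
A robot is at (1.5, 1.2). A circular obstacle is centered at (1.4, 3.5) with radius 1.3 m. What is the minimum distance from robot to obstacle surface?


center_dist = sqrt((1.5-1.4)^2 + (1.2-3.5)^2)
= sqrt(0.01 + 5.29)
= 2.3022
min_dist = center_dist - radius = 2.3022 - 1.3 = 1.0022 m


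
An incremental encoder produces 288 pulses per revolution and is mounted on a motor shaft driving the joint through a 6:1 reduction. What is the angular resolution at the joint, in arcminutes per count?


counts per rev = 288
effective counts at joint = 288 * 6 = 1728
resolution = 360*60 / 1728
= 12.5 arcmin/count


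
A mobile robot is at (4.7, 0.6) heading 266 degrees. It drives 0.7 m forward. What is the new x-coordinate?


x_new = x0 + d*cos(theta)
= 4.7 + 0.7*cos(266)
= 4.7 + -0.0488
= 4.6512


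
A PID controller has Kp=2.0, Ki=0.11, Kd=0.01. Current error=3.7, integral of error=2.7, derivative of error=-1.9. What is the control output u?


u = Kp*e + Ki*int(e) + Kd*de/dt
= 2.0*3.7 + 0.11*2.7 + 0.01*(-1.9)
= 7.4 + 0.297 + -0.019
= 7.678


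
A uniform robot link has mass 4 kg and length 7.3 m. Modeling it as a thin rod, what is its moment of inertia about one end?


I = (1/3) * m * L^2
= (1/3) * 4 * 7.3^2
= 0.333333 * 4 * 53.29
= 71.0533 kg*m^2


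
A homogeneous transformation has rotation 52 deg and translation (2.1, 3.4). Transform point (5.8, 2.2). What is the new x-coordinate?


x' = cos(theta)*px - sin(theta)*py + tx
= 0.6157*5.8 - 0.788*2.2 + 2.1
= 3.9372


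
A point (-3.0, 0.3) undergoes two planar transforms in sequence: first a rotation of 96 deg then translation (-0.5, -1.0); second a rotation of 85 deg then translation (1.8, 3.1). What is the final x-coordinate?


After transform 1:
x1 = cos(96)*-3.0 - sin(96)*0.3 + -0.5 = -0.4848
y1 = sin(96)*-3.0 + cos(96)*0.3 + -1.0 = -4.0149
After transform 2:
x2 = cos(85)*-0.4848 - sin(85)*-4.0149 + 1.8
= 5.7574


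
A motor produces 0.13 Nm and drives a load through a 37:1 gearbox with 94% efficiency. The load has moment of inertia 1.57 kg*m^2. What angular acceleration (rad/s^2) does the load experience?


tau_out = tau_motor * N * eta
= 0.13 * 37 * 0.94 = 4.5214 Nm
alpha = tau_out / I = 4.5214 / 1.57
= 2.8799 rad/s^2


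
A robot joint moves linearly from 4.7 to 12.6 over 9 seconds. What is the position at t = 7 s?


s = t/T = 7/9 = 0.7778
p(t) = p0 + (pf-p0)*s
= 4.7 + (12.6 - 4.7) * 0.7778
= 10.8444


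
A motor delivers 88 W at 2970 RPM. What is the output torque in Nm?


omega = 2970 * 2*pi/60 = 311.0177 rad/s
tau = P / omega = 88 / 311.0177
= 0.2829 Nm


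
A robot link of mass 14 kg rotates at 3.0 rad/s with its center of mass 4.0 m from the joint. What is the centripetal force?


F = m * omega^2 * r
= 14 * 3.0^2 * 4.0
= 14 * 9.0 * 4.0
= 504.0 N


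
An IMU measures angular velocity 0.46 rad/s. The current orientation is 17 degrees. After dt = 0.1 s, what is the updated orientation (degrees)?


delta_theta = w * dt = 0.46 * 0.1 = 0.046 rad
= 2.6356 deg
theta_new = 17 + 2.6356 = 19.6356 deg


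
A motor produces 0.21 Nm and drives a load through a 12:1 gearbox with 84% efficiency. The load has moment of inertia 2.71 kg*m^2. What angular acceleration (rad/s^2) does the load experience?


tau_out = tau_motor * N * eta
= 0.21 * 12 * 0.84 = 2.1168 Nm
alpha = tau_out / I = 2.1168 / 2.71
= 0.7811 rad/s^2


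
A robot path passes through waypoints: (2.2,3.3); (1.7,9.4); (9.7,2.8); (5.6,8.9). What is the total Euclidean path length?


Segment lengths:
  seg1 = sqrt((-0.5)^2 + (6.1)^2) = 6.1205
  seg2 = sqrt((8.0)^2 + (-6.6)^2) = 10.3711
  seg3 = sqrt((-4.1)^2 + (6.1)^2) = 7.3498
Total = 23.8414


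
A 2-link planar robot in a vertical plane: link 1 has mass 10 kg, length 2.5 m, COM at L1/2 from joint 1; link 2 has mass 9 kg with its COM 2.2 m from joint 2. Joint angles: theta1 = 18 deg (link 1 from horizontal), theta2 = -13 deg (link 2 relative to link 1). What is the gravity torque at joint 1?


Horizontal distance from joint 1 to link-1 COM:
  x_c1 = (L1/2)*cos(t1) = 1.25 * 0.9511 = 1.1888 m
Horizontal distance from joint 1 to link-2 COM:
  x_c2 = L1*cos(t1) + Lc2*cos(t1+t2)
       = 2.5*0.9511 + 2.2*0.9962 = 4.5693 m
tau1 = m1*g*x_c1 + m2*g*x_c2
     = 10*9.81*1.1888 + 9*9.81*4.5693
     = 116.6233 + 403.4208
     = 520.0441 Nm


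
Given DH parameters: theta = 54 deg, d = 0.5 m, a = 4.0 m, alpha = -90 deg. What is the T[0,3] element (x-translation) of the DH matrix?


T[0,3] = a * cos(theta)
= 4.0 * cos(54 deg)
= 4.0 * 0.5878
= 2.3511


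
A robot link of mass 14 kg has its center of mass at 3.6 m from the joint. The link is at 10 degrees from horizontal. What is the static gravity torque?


tau = m*g*L*cos(angle)
= 14 * 9.81 * 3.6 * cos(10 deg)
= 14 * 9.81 * 3.6 * 0.9848
= 486.9126 Nm


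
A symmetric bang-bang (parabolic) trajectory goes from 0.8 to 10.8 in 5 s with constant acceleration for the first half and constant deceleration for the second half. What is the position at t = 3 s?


Symmetric rest-to-rest: each phase covers (pf-p0)/2 in time T/2. 0.5*a*(T/2)^2 = (pf-p0)/2 => a = 4*(pf-p0)/T^2
a = 4*(10.8-0.8)/5^2 = 1.6
t = 3 is in the deceleration phase (t > T/2).
p = pf - 0.5*a*(T-t)^2 = 10.8 - 0.5*1.6*2^2
= 7.6


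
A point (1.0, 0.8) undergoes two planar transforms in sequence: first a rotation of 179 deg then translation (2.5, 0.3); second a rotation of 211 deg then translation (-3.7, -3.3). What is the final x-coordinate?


After transform 1:
x1 = cos(179)*1.0 - sin(179)*0.8 + 2.5 = 1.4862
y1 = sin(179)*1.0 + cos(179)*0.8 + 0.3 = -0.4824
After transform 2:
x2 = cos(211)*1.4862 - sin(211)*-0.4824 + -3.7
= -5.2224


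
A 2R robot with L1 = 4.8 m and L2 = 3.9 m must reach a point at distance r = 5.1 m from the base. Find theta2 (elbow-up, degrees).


cos(theta2) = (r^2 - L1^2 - L2^2) / (2*L1*L2)
cos(theta2) = (26.01 - 23.04 - 15.21) / 37.44
cos(theta2) = -0.326923
theta2 = 109.0821 degrees


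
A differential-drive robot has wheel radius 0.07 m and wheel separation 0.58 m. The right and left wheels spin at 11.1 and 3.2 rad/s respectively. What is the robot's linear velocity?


vR = r*wR = 0.07*11.1 = 0.777 m/s
vL = r*wL = 0.07*3.2 = 0.224 m/s
v = (vR+vL)/2 = 0.5005 m/s
omega = (vR-vL)/L = 0.9534 rad/s
linear velocity = 0.5005 m/s


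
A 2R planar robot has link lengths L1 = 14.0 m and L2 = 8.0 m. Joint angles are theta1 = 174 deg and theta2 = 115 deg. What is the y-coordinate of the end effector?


Convert angles to radians: theta1 = 3.0369, theta2 = 2.0071
y = L1*sin(theta1) + L2*sin(theta1+theta2)
y = 1.4634 + -7.5641
y = -6.1008


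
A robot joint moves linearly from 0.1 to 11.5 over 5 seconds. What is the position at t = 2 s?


s = t/T = 2/5 = 0.4
p(t) = p0 + (pf-p0)*s
= 0.1 + (11.5 - 0.1) * 0.4
= 4.66


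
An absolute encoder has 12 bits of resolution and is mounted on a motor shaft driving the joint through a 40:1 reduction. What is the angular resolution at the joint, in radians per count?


counts = 2^12 = 4096
effective counts at joint = 4096 * 40 = 163840
resolution = 2*pi / 163840
= 3.8350e-05 rad/count


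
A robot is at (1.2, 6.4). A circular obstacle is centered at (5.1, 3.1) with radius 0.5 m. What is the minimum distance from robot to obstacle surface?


center_dist = sqrt((1.2-5.1)^2 + (6.4-3.1)^2)
= sqrt(15.21 + 10.89)
= 5.1088
min_dist = center_dist - radius = 5.1088 - 0.5 = 4.6088 m


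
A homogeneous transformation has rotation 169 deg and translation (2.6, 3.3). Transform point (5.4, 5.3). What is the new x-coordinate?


x' = cos(theta)*px - sin(theta)*py + tx
= -0.9816*5.4 - 0.1908*5.3 + 2.6
= -3.7121


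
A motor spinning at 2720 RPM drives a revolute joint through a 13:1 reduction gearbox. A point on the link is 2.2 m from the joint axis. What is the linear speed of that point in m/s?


omega_motor = 2720 * 2*pi/60 = 284.8377 rad/s
omega_joint = omega_motor / 13 = 21.9106 rad/s
v = omega_joint * r = 21.9106 * 2.2
= 48.2033 m/s


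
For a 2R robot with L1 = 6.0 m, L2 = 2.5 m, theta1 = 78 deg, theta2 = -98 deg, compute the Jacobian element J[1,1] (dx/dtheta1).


J[1,1] = -L1*sin(t1) - L2*sin(t1+t2)
= -6.0*sin(78) - 2.5*sin(-20)
= -5.0138


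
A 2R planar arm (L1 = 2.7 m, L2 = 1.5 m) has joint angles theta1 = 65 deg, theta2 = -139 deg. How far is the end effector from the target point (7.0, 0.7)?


End effector via forward kinematics:
x = L1*cos(t1) + L2*cos(t1+t2) = 1.5545
y = L1*sin(t1) + L2*sin(t1+t2) = 1.0051
Distance to target:
d = sqrt((7.0 - 1.5545)^2 + (0.7 - 1.0051)^2)
= sqrt(29.6532 + 0.0931)
= 5.454 m


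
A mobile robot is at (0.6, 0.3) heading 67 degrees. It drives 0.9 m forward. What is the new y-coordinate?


y_new = y0 + d*sin(theta)
= 0.3 + 0.9*sin(67)
= 0.3 + 0.8285
= 1.1285


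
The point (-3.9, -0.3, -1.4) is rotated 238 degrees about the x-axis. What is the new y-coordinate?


Rotation about x-axis: y' = y*cos(theta) - z*sin(theta)
= -0.3 * -0.5299 - -1.4 * -0.848
= -1.0283


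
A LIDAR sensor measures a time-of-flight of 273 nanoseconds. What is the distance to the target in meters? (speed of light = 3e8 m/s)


tof = 273 ns = 2.73e-07 s
dist = c * tof / 2
= 3e8 * 2.73e-07 / 2
= 40.95 m


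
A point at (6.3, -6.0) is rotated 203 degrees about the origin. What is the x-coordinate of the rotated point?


x' = x*cos(theta) - y*sin(theta)
cos(203 deg) = -0.9205, sin(203 deg) = -0.3907
x' = 6.3 * -0.9205 - -6.0 * -0.3907
= -5.7992 - 2.3444
= -8.1436


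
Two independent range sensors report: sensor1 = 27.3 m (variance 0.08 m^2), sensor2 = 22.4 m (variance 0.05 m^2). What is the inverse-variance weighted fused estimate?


w1 = (1/var1) / (1/var1 + 1/var2)
   = 12.5 / (12.5 + 20.0) = 0.3846
w2 = 1 - w1 = 0.6154
fused = w1*s1 + w2*s2 = 10.5 + 13.7846
= 24.2846 m


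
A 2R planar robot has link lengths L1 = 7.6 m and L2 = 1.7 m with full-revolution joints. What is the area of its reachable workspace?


r_max = L1 + L2 = 9.3 m
r_min = |L1 - L2| = 5.9 m
Area = pi*(r_max^2 - r_min^2)
= pi*(86.49 - 34.81)
= pi * 51.68
= 162.3575 m^2


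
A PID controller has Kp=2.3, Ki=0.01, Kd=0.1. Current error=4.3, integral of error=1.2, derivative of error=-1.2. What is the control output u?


u = Kp*e + Ki*int(e) + Kd*de/dt
= 2.3*4.3 + 0.01*1.2 + 0.1*(-1.2)
= 9.89 + 0.012 + -0.12
= 9.782


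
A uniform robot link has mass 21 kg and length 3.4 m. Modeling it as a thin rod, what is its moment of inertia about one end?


I = (1/3) * m * L^2
= (1/3) * 21 * 3.4^2
= 0.333333 * 21 * 11.56
= 80.92 kg*m^2


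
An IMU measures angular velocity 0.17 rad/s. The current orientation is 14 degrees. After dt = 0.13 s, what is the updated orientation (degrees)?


delta_theta = w * dt = 0.17 * 0.13 = 0.0221 rad
= 1.2662 deg
theta_new = 14 + 1.2662 = 15.2662 deg


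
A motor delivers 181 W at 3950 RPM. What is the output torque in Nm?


omega = 3950 * 2*pi/60 = 413.643 rad/s
tau = P / omega = 181 / 413.643
= 0.4376 Nm


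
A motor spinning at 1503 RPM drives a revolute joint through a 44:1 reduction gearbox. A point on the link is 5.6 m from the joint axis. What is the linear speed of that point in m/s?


omega_motor = 1503 * 2*pi/60 = 157.3938 rad/s
omega_joint = omega_motor / 44 = 3.5771 rad/s
v = omega_joint * r = 3.5771 * 5.6
= 20.0319 m/s


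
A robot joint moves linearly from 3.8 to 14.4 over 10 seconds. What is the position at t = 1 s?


s = t/T = 1/10 = 0.1
p(t) = p0 + (pf-p0)*s
= 3.8 + (14.4 - 3.8) * 0.1
= 4.86


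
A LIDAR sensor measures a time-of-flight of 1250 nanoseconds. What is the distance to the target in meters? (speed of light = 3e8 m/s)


tof = 1250 ns = 1.25e-06 s
dist = c * tof / 2
= 3e8 * 1.25e-06 / 2
= 187.5 m


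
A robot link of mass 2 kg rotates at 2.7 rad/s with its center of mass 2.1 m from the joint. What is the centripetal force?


F = m * omega^2 * r
= 2 * 2.7^2 * 2.1
= 2 * 7.29 * 2.1
= 30.618 N


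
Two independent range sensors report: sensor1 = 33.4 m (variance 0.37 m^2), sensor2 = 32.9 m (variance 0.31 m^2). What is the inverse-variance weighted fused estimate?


w1 = (1/var1) / (1/var1 + 1/var2)
   = 2.7027 / (2.7027 + 3.2258) = 0.4559
w2 = 1 - w1 = 0.5441
fused = w1*s1 + w2*s2 = 15.2265 + 17.9015
= 33.1279 m


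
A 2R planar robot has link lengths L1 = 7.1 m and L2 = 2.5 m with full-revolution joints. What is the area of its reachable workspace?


r_max = L1 + L2 = 9.6 m
r_min = |L1 - L2| = 4.6 m
Area = pi*(r_max^2 - r_min^2)
= pi*(92.16 - 21.16)
= pi * 71.0
= 223.0531 m^2


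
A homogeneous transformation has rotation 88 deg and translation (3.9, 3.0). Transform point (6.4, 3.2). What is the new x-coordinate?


x' = cos(theta)*px - sin(theta)*py + tx
= 0.0349*6.4 - 0.9994*3.2 + 3.9
= 0.9253


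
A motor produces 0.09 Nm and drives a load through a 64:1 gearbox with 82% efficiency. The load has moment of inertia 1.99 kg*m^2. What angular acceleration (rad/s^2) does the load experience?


tau_out = tau_motor * N * eta
= 0.09 * 64 * 0.82 = 4.7232 Nm
alpha = tau_out / I = 4.7232 / 1.99
= 2.3735 rad/s^2


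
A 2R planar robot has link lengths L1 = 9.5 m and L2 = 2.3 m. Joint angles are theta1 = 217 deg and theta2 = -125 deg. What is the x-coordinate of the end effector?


Convert angles to radians: theta1 = 3.7874, theta2 = -2.1817
x = L1*cos(theta1) + L2*cos(theta1+theta2)
x = -7.587 + -0.0803
x = -7.6673


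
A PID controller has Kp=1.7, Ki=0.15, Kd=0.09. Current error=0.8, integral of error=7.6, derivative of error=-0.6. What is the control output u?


u = Kp*e + Ki*int(e) + Kd*de/dt
= 1.7*0.8 + 0.15*7.6 + 0.09*(-0.6)
= 1.36 + 1.14 + -0.054
= 2.446


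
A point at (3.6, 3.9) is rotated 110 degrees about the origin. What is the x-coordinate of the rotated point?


x' = x*cos(theta) - y*sin(theta)
cos(110 deg) = -0.342, sin(110 deg) = 0.9397
x' = 3.6 * -0.342 - 3.9 * 0.9397
= -1.2313 - 3.6648
= -4.8961


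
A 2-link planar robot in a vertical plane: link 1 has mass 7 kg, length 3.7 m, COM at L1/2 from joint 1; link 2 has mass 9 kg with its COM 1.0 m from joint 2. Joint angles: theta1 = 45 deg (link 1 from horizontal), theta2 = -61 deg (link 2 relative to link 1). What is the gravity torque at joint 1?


Horizontal distance from joint 1 to link-1 COM:
  x_c1 = (L1/2)*cos(t1) = 1.85 * 0.7071 = 1.3081 m
Horizontal distance from joint 1 to link-2 COM:
  x_c2 = L1*cos(t1) + Lc2*cos(t1+t2)
       = 3.7*0.7071 + 1.0*0.9613 = 3.5776 m
tau1 = m1*g*x_c1 + m2*g*x_c2
     = 7*9.81*1.3081 + 9*9.81*3.5776
     = 89.8305 + 315.8625
     = 405.693 Nm


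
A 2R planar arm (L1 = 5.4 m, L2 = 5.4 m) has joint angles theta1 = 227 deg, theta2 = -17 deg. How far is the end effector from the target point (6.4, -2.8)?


End effector via forward kinematics:
x = L1*cos(t1) + L2*cos(t1+t2) = -8.3593
y = L1*sin(t1) + L2*sin(t1+t2) = -6.6493
Distance to target:
d = sqrt((6.4 - -8.3593)^2 + (-2.8 - -6.6493)^2)
= sqrt(217.8378 + 14.8172)
= 15.253 m


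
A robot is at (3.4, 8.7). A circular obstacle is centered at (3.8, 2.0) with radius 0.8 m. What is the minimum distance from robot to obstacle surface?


center_dist = sqrt((3.4-3.8)^2 + (8.7-2.0)^2)
= sqrt(0.16 + 44.89)
= 6.7119
min_dist = center_dist - radius = 6.7119 - 0.8 = 5.9119 m


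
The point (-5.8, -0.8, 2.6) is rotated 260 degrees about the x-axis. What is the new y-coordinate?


Rotation about x-axis: y' = y*cos(theta) - z*sin(theta)
= -0.8 * -0.1736 - 2.6 * -0.9848
= 2.6994


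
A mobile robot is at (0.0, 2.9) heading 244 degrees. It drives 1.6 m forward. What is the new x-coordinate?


x_new = x0 + d*cos(theta)
= 0.0 + 1.6*cos(244)
= 0.0 + -0.7014
= -0.7014


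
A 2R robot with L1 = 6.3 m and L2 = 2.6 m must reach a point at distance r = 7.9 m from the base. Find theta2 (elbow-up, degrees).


cos(theta2) = (r^2 - L1^2 - L2^2) / (2*L1*L2)
cos(theta2) = (62.41 - 39.69 - 6.76) / 32.76
cos(theta2) = 0.487179
theta2 = 60.8446 degrees
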